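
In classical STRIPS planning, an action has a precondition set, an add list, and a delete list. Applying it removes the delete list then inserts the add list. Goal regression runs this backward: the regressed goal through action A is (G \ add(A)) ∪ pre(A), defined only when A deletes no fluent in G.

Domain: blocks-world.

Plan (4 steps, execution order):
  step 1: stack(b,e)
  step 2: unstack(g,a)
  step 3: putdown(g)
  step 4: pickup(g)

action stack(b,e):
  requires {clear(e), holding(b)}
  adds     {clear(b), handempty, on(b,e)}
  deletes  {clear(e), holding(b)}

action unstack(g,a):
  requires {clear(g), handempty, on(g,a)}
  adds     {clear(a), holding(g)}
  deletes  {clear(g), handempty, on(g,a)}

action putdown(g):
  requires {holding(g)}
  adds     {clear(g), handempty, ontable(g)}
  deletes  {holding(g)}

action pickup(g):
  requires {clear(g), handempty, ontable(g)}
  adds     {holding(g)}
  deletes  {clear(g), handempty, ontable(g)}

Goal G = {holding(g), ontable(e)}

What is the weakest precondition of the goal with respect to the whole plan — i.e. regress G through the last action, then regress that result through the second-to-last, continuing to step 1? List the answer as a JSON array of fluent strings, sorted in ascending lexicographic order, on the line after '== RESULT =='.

Work backward from the goal:
  through step 4 (pickup(g)): drop {holding(g)}, keep {ontable(e)}, require {clear(g), handempty, ontable(g)}
    → {clear(g), handempty, ontable(e), ontable(g)}
  through step 3 (putdown(g)): drop {clear(g), handempty, ontable(g)}, keep {ontable(e)}, require {holding(g)}
    → {holding(g), ontable(e)}
  through step 2 (unstack(g,a)): drop {holding(g)}, keep {ontable(e)}, require {clear(g), handempty, on(g,a)}
    → {clear(g), handempty, on(g,a), ontable(e)}
  through step 1 (stack(b,e)): drop {handempty}, keep {clear(g), on(g,a), ontable(e)}, require {clear(e), holding(b)}
    → {clear(e), clear(g), holding(b), on(g,a), ontable(e)}

== RESULT ==
["clear(e)", "clear(g)", "holding(b)", "on(g,a)", "ontable(e)"]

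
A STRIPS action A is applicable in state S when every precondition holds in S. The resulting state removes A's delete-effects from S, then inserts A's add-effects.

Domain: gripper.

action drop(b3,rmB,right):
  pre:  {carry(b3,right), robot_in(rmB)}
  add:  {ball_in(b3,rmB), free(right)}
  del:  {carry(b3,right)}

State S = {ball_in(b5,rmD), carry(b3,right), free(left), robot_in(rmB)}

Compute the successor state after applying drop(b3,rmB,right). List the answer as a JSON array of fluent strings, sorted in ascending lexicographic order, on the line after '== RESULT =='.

Compute (S \ del) ∪ add:
  pre ⊆ S: {carry(b3,right), robot_in(rmB)} ⊆ S  — applicable
  S \ del = {ball_in(b5,rmD), free(left), robot_in(rmB)}
  ∪ add   = {ball_in(b3,rmB), ball_in(b5,rmD), free(left), free(right), robot_in(rmB)}

== RESULT ==
["ball_in(b3,rmB)", "ball_in(b5,rmD)", "free(left)", "free(right)", "robot_in(rmB)"]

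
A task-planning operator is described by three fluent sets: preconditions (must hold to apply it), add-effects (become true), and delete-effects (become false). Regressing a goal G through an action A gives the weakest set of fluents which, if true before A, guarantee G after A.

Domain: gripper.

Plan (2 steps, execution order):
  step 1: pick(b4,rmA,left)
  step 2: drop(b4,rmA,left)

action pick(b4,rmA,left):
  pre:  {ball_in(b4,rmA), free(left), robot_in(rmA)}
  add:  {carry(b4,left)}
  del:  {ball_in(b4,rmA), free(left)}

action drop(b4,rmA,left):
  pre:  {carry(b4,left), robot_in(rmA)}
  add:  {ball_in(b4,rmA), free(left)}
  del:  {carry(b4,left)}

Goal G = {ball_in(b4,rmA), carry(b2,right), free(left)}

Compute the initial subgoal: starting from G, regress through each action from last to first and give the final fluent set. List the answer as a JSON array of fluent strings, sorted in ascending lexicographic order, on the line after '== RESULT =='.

Regress step by step:
  through step 2 (drop(b4,rmA,left)): drop {ball_in(b4,rmA), free(left)}, keep {carry(b2,right)}, require {carry(b4,left), robot_in(rmA)}
    → {carry(b2,right), carry(b4,left), robot_in(rmA)}
  through step 1 (pick(b4,rmA,left)): drop {carry(b4,left)}, keep {carry(b2,right), robot_in(rmA)}, require {ball_in(b4,rmA), free(left), robot_in(rmA)}
    → {ball_in(b4,rmA), carry(b2,right), free(left), robot_in(rmA)}

== RESULT ==
["ball_in(b4,rmA)", "carry(b2,right)", "free(left)", "robot_in(rmA)"]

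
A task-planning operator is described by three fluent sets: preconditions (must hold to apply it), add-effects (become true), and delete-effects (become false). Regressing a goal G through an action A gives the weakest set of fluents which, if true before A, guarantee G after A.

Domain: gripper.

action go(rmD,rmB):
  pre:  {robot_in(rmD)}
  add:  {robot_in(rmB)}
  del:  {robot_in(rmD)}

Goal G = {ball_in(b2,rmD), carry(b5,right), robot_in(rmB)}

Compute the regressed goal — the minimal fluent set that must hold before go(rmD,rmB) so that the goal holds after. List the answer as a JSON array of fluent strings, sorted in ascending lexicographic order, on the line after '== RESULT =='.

Compute (G \ add) ∪ pre:
  G ∩ del = {}  (empty — regression defined)
  G \ add = {ball_in(b2,rmD), carry(b5,right), robot_in(rmB)} \ {robot_in(rmB)} = {ball_in(b2,rmD), carry(b5,right)}
  ∪ pre   = {ball_in(b2,rmD), carry(b5,right)} ∪ {robot_in(rmD)}
          = {ball_in(b2,rmD), carry(b5,right), robot_in(rmD)}

== RESULT ==
["ball_in(b2,rmD)", "carry(b5,right)", "robot_in(rmD)"]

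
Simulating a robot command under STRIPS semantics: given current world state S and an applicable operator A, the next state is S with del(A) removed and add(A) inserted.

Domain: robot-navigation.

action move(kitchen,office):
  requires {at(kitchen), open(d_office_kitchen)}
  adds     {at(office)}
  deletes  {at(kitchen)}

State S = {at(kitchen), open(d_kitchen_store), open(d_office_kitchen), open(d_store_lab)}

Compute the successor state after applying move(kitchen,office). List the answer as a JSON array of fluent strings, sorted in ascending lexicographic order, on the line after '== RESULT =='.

Compute (S \ del) ∪ add:
  pre ⊆ S: {at(kitchen), open(d_office_kitchen)} ⊆ S  — applicable
  S \ del = {open(d_kitchen_store), open(d_office_kitchen), open(d_store_lab)}
  ∪ add   = {at(office), open(d_kitchen_store), open(d_office_kitchen), open(d_store_lab)}

== RESULT ==
["at(office)", "open(d_kitchen_store)", "open(d_office_kitchen)", "open(d_store_lab)"]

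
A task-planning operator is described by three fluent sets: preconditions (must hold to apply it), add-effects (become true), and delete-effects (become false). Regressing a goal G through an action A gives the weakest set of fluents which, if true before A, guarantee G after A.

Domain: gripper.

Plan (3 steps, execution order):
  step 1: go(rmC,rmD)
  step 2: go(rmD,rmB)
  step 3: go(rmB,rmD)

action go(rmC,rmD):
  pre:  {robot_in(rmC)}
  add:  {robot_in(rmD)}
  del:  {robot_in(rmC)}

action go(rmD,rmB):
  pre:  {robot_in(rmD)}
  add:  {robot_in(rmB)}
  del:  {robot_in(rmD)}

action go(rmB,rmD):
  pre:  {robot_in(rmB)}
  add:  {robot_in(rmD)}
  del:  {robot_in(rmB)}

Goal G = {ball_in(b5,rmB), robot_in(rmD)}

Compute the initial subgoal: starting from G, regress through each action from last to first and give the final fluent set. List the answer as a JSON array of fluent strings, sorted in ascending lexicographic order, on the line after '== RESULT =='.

Work backward from the goal:
  through step 3 (go(rmB,rmD)): drop {robot_in(rmD)}, keep {ball_in(b5,rmB)}, require {robot_in(rmB)}
    → {ball_in(b5,rmB), robot_in(rmB)}
  through step 2 (go(rmD,rmB)): drop {robot_in(rmB)}, keep {ball_in(b5,rmB)}, require {robot_in(rmD)}
    → {ball_in(b5,rmB), robot_in(rmD)}
  through step 1 (go(rmC,rmD)): drop {robot_in(rmD)}, keep {ball_in(b5,rmB)}, require {robot_in(rmC)}
    → {ball_in(b5,rmB), robot_in(rmC)}

== RESULT ==
["ball_in(b5,rmB)", "robot_in(rmC)"]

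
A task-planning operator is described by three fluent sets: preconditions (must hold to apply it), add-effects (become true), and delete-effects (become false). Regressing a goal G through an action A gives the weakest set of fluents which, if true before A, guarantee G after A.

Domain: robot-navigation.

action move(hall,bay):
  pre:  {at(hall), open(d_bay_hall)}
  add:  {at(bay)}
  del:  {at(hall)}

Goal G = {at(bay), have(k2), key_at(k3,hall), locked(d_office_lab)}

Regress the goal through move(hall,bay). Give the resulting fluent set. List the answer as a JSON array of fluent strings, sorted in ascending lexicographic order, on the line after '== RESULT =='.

Compute (G \ add) ∪ pre:
  G ∩ del = {}  (empty — regression defined)
  G \ add = {at(bay), have(k2), key_at(k3,hall), locked(d_office_lab)} \ {at(bay)} = {have(k2), key_at(k3,hall), locked(d_office_lab)}
  ∪ pre   = {have(k2), key_at(k3,hall), locked(d_office_lab)} ∪ {at(hall), open(d_bay_hall)}
          = {at(hall), have(k2), key_at(k3,hall), locked(d_office_lab), open(d_bay_hall)}

== RESULT ==
["at(hall)", "have(k2)", "key_at(k3,hall)", "locked(d_office_lab)", "open(d_bay_hall)"]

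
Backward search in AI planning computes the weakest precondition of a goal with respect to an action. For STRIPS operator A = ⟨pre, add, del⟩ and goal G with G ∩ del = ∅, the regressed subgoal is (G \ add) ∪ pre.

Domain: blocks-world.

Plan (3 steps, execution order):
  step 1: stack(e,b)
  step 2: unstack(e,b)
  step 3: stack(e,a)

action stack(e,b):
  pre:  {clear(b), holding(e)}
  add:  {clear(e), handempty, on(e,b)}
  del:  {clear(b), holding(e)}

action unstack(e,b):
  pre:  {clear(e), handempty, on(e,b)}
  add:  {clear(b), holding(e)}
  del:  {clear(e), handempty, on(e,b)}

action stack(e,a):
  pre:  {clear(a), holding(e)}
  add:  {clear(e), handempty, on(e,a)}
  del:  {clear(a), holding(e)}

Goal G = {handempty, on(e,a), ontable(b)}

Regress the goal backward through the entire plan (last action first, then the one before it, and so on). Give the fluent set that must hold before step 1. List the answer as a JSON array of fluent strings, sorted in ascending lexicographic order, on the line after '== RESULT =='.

Regress step by step:
  through step 3 (stack(e,a)): drop {handempty, on(e,a)}, keep {ontable(b)}, require {clear(a), holding(e)}
    → {clear(a), holding(e), ontable(b)}
  through step 2 (unstack(e,b)): drop {holding(e)}, keep {clear(a), ontable(b)}, require {clear(e), handempty, on(e,b)}
    → {clear(a), clear(e), handempty, on(e,b), ontable(b)}
  through step 1 (stack(e,b)): drop {clear(e), handempty, on(e,b)}, keep {clear(a), ontable(b)}, require {clear(b), holding(e)}
    → {clear(a), clear(b), holding(e), ontable(b)}

== RESULT ==
["clear(a)", "clear(b)", "holding(e)", "ontable(b)"]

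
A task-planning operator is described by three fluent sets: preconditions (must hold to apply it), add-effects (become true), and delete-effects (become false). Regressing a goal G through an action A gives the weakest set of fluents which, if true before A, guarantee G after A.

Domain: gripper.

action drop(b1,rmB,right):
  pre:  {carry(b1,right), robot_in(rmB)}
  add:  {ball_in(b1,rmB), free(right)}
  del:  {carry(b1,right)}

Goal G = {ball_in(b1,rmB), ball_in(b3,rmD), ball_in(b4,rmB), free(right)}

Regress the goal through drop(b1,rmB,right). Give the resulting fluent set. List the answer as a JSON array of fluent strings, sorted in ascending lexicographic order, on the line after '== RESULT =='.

Compute (G \ add) ∪ pre:
  G ∩ del = {}  (empty — regression defined)
  G \ add = {ball_in(b1,rmB), ball_in(b3,rmD), ball_in(b4,rmB), free(right)} \ {ball_in(b1,rmB), free(right)} = {ball_in(b3,rmD), ball_in(b4,rmB)}
  ∪ pre   = {ball_in(b3,rmD), ball_in(b4,rmB)} ∪ {carry(b1,right), robot_in(rmB)}
          = {ball_in(b3,rmD), ball_in(b4,rmB), carry(b1,right), robot_in(rmB)}

== RESULT ==
["ball_in(b3,rmD)", "ball_in(b4,rmB)", "carry(b1,right)", "robot_in(rmB)"]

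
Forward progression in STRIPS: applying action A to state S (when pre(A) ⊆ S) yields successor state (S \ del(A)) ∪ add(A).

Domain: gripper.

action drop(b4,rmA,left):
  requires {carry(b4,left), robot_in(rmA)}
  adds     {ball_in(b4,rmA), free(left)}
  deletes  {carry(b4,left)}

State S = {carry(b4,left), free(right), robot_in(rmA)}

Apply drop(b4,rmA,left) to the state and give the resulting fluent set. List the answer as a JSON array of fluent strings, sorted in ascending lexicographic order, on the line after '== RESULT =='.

Progress:
  pre ⊆ S: {carry(b4,left), robot_in(rmA)} ⊆ S  — applicable
  S \ del = {free(right), robot_in(rmA)}
  ∪ add   = {ball_in(b4,rmA), free(left), free(right), robot_in(rmA)}

== RESULT ==
["ball_in(b4,rmA)", "free(left)", "free(right)", "robot_in(rmA)"]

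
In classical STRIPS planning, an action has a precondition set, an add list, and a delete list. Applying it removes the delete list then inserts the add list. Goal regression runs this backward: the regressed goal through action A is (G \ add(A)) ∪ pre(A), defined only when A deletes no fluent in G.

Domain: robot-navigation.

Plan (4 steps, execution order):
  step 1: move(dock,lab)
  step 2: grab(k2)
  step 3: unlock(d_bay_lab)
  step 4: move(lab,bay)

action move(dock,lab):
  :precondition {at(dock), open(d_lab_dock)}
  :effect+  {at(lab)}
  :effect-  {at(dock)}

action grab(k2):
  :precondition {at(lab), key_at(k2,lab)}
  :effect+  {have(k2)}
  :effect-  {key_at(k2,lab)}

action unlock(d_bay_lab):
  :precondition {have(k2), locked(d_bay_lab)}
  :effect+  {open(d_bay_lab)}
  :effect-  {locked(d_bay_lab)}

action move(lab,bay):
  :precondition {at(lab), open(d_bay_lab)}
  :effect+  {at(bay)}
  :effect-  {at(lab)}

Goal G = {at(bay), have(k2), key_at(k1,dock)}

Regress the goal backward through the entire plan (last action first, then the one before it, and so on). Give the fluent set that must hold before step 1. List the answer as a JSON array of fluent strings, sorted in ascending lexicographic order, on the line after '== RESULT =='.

Work backward from the goal:
  through step 4 (move(lab,bay)): drop {at(bay)}, keep {have(k2), key_at(k1,dock)}, require {at(lab), open(d_bay_lab)}
    → {at(lab), have(k2), key_at(k1,dock), open(d_bay_lab)}
  through step 3 (unlock(d_bay_lab)): drop {open(d_bay_lab)}, keep {at(lab), have(k2), key_at(k1,dock)}, require {have(k2), locked(d_bay_lab)}
    → {at(lab), have(k2), key_at(k1,dock), locked(d_bay_lab)}
  through step 2 (grab(k2)): drop {have(k2)}, keep {at(lab), key_at(k1,dock), locked(d_bay_lab)}, require {at(lab), key_at(k2,lab)}
    → {at(lab), key_at(k1,dock), key_at(k2,lab), locked(d_bay_lab)}
  through step 1 (move(dock,lab)): drop {at(lab)}, keep {key_at(k1,dock), key_at(k2,lab), locked(d_bay_lab)}, require {at(dock), open(d_lab_dock)}
    → {at(dock), key_at(k1,dock), key_at(k2,lab), locked(d_bay_lab), open(d_lab_dock)}

== RESULT ==
["at(dock)", "key_at(k1,dock)", "key_at(k2,lab)", "locked(d_bay_lab)", "open(d_lab_dock)"]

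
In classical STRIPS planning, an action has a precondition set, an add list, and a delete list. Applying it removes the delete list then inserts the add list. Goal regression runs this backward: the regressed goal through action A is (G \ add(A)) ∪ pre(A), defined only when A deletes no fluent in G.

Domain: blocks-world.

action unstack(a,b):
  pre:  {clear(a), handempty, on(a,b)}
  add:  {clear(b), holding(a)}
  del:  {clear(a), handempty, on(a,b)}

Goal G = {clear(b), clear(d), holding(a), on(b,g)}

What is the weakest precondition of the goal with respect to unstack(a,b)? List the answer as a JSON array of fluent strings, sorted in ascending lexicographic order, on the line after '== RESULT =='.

Compute (G \ add) ∪ pre:
  G ∩ del = {}  (empty — regression defined)
  G \ add = {clear(b), clear(d), holding(a), on(b,g)} \ {clear(b), holding(a)} = {clear(d), on(b,g)}
  ∪ pre   = {clear(d), on(b,g)} ∪ {clear(a), handempty, on(a,b)}
          = {clear(a), clear(d), handempty, on(a,b), on(b,g)}

== RESULT ==
["clear(a)", "clear(d)", "handempty", "on(a,b)", "on(b,g)"]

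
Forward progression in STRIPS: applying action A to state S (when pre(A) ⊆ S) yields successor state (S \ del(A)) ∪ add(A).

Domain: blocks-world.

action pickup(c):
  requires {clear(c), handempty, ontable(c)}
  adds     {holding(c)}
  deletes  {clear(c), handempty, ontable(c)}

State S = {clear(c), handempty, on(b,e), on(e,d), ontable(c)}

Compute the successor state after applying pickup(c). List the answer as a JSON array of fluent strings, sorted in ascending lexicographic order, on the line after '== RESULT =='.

Compute (S \ del) ∪ add:
  pre ⊆ S: {clear(c), handempty, ontable(c)} ⊆ S  — applicable
  S \ del = {on(b,e), on(e,d)}
  ∪ add   = {holding(c), on(b,e), on(e,d)}

== RESULT ==
["holding(c)", "on(b,e)", "on(e,d)"]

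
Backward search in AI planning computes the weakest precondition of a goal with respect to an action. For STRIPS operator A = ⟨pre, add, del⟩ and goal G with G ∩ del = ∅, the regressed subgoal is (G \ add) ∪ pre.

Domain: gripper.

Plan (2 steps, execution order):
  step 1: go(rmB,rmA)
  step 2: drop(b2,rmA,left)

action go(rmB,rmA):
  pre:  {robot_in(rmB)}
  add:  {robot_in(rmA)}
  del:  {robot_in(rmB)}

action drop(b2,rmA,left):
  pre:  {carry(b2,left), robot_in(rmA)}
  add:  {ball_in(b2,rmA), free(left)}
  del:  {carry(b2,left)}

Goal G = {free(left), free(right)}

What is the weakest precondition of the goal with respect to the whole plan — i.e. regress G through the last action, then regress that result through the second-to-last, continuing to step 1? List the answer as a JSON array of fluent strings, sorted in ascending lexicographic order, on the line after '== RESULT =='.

Regress step by step:
  through step 2 (drop(b2,rmA,left)): drop {free(left)}, keep {free(right)}, require {carry(b2,left), robot_in(rmA)}
    → {carry(b2,left), free(right), robot_in(rmA)}
  through step 1 (go(rmB,rmA)): drop {robot_in(rmA)}, keep {carry(b2,left), free(right)}, require {robot_in(rmB)}
    → {carry(b2,left), free(right), robot_in(rmB)}

== RESULT ==
["carry(b2,left)", "free(right)", "robot_in(rmB)"]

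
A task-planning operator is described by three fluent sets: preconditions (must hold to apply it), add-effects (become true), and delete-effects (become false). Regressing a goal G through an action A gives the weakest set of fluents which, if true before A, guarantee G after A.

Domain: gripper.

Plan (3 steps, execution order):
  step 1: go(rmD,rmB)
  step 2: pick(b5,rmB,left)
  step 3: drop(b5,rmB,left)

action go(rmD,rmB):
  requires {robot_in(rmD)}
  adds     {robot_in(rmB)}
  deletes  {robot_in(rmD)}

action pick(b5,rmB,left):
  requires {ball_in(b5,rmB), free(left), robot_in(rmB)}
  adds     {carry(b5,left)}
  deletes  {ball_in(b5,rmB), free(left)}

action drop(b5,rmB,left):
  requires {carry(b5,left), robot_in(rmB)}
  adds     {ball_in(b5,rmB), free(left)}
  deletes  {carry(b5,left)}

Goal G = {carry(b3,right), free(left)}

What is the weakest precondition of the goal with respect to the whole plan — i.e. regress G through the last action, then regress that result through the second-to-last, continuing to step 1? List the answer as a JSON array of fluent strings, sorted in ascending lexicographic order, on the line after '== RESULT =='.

Regress step by step:
  through step 3 (drop(b5,rmB,left)): drop {free(left)}, keep {carry(b3,right)}, require {carry(b5,left), robot_in(rmB)}
    → {carry(b3,right), carry(b5,left), robot_in(rmB)}
  through step 2 (pick(b5,rmB,left)): drop {carry(b5,left)}, keep {carry(b3,right), robot_in(rmB)}, require {ball_in(b5,rmB), free(left), robot_in(rmB)}
    → {ball_in(b5,rmB), carry(b3,right), free(left), robot_in(rmB)}
  through step 1 (go(rmD,rmB)): drop {robot_in(rmB)}, keep {ball_in(b5,rmB), carry(b3,right), free(left)}, require {robot_in(rmD)}
    → {ball_in(b5,rmB), carry(b3,right), free(left), robot_in(rmD)}

== RESULT ==
["ball_in(b5,rmB)", "carry(b3,right)", "free(left)", "robot_in(rmD)"]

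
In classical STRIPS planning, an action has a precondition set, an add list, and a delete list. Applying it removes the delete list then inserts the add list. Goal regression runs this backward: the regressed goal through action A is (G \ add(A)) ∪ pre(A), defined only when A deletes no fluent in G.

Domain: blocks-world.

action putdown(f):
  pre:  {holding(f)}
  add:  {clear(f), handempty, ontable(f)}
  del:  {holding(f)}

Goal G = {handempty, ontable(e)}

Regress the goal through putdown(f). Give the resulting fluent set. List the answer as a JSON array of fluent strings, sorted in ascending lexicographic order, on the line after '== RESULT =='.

Regress:
  G ∩ del = {}  (empty — regression defined)
  G \ add = {handempty, ontable(e)} \ {clear(f), handempty, ontable(f)} = {ontable(e)}
  ∪ pre   = {ontable(e)} ∪ {holding(f)}
          = {holding(f), ontable(e)}

== RESULT ==
["holding(f)", "ontable(e)"]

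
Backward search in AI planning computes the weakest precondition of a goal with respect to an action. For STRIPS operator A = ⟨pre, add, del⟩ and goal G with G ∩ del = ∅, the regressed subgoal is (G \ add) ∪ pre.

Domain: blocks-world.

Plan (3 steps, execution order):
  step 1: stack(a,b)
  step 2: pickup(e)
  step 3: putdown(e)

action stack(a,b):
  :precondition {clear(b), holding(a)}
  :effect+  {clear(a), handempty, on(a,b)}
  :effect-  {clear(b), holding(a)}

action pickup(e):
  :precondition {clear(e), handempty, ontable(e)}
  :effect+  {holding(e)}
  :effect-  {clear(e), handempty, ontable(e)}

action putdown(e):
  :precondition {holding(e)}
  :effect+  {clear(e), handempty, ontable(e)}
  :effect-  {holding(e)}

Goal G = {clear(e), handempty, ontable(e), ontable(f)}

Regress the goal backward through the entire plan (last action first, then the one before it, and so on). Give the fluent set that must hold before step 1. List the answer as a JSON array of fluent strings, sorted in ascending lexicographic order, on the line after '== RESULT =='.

Regress step by step:
  through step 3 (putdown(e)): drop {clear(e), handempty, ontable(e)}, keep {ontable(f)}, require {holding(e)}
    → {holding(e), ontable(f)}
  through step 2 (pickup(e)): drop {holding(e)}, keep {ontable(f)}, require {clear(e), handempty, ontable(e)}
    → {clear(e), handempty, ontable(e), ontable(f)}
  through step 1 (stack(a,b)): drop {handempty}, keep {clear(e), ontable(e), ontable(f)}, require {clear(b), holding(a)}
    → {clear(b), clear(e), holding(a), ontable(e), ontable(f)}

== RESULT ==
["clear(b)", "clear(e)", "holding(a)", "ontable(e)", "ontable(f)"]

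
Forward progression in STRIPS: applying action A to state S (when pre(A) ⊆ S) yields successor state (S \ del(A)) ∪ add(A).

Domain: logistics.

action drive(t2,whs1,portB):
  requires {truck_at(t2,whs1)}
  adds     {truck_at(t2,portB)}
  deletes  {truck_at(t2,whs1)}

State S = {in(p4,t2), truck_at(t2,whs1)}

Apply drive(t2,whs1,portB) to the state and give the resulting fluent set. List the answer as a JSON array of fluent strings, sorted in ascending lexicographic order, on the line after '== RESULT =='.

Compute (S \ del) ∪ add:
  pre ⊆ S: {truck_at(t2,whs1)} ⊆ S  — applicable
  S \ del = {in(p4,t2)}
  ∪ add   = {in(p4,t2), truck_at(t2,portB)}

== RESULT ==
["in(p4,t2)", "truck_at(t2,portB)"]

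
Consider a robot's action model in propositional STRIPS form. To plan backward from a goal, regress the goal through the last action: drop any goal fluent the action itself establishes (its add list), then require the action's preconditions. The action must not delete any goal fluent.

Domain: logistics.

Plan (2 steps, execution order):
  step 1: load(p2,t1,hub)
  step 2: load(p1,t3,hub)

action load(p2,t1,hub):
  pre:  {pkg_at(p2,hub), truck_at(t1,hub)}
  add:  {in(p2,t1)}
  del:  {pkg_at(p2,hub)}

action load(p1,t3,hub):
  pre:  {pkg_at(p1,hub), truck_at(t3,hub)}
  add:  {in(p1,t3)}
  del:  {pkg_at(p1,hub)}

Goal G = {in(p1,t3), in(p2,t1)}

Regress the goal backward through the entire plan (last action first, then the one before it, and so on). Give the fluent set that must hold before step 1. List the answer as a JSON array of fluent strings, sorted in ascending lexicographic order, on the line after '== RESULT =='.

Work backward from the goal:
  through step 2 (load(p1,t3,hub)): drop {in(p1,t3)}, keep {in(p2,t1)}, require {pkg_at(p1,hub), truck_at(t3,hub)}
    → {in(p2,t1), pkg_at(p1,hub), truck_at(t3,hub)}
  through step 1 (load(p2,t1,hub)): drop {in(p2,t1)}, keep {pkg_at(p1,hub), truck_at(t3,hub)}, require {pkg_at(p2,hub), truck_at(t1,hub)}
    → {pkg_at(p1,hub), pkg_at(p2,hub), truck_at(t1,hub), truck_at(t3,hub)}

== RESULT ==
["pkg_at(p1,hub)", "pkg_at(p2,hub)", "truck_at(t1,hub)", "truck_at(t3,hub)"]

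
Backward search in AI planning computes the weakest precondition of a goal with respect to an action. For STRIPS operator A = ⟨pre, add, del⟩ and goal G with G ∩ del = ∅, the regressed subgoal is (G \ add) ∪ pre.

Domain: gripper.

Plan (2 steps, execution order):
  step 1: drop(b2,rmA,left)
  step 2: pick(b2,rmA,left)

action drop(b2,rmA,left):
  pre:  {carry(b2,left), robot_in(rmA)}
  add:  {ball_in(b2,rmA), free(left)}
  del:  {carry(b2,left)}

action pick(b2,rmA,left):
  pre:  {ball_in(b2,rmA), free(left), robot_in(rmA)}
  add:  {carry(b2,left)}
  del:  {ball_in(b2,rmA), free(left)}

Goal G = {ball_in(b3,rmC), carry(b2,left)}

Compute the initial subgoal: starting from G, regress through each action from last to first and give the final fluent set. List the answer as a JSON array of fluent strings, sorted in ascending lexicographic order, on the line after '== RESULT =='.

Work backward from the goal:
  through step 2 (pick(b2,rmA,left)): drop {carry(b2,left)}, keep {ball_in(b3,rmC)}, require {ball_in(b2,rmA), free(left), robot_in(rmA)}
    → {ball_in(b2,rmA), ball_in(b3,rmC), free(left), robot_in(rmA)}
  through step 1 (drop(b2,rmA,left)): drop {ball_in(b2,rmA), free(left)}, keep {ball_in(b3,rmC), robot_in(rmA)}, require {carry(b2,left), robot_in(rmA)}
    → {ball_in(b3,rmC), carry(b2,left), robot_in(rmA)}

== RESULT ==
["ball_in(b3,rmC)", "carry(b2,left)", "robot_in(rmA)"]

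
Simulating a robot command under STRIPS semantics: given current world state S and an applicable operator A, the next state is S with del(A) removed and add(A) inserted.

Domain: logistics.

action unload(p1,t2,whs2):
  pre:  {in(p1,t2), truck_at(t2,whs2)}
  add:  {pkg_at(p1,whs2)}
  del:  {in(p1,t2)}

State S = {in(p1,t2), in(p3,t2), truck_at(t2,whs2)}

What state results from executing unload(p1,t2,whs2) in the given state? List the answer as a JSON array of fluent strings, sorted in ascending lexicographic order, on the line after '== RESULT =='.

Compute (S \ del) ∪ add:
  pre ⊆ S: {in(p1,t2), truck_at(t2,whs2)} ⊆ S  — applicable
  S \ del = {in(p3,t2), truck_at(t2,whs2)}
  ∪ add   = {in(p3,t2), pkg_at(p1,whs2), truck_at(t2,whs2)}

== RESULT ==
["in(p3,t2)", "pkg_at(p1,whs2)", "truck_at(t2,whs2)"]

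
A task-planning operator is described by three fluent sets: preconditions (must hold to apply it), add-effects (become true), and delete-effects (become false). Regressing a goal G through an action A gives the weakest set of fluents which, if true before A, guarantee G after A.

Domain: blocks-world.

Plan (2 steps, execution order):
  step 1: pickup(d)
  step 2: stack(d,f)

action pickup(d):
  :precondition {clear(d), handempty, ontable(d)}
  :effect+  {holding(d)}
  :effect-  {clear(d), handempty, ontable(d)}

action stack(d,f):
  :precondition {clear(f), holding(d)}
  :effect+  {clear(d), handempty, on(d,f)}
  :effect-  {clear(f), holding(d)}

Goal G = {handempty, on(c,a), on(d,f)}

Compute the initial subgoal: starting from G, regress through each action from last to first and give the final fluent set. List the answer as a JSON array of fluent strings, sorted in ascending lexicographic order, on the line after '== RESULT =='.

Work backward from the goal:
  through step 2 (stack(d,f)): drop {handempty, on(d,f)}, keep {on(c,a)}, require {clear(f), holding(d)}
    → {clear(f), holding(d), on(c,a)}
  through step 1 (pickup(d)): drop {holding(d)}, keep {clear(f), on(c,a)}, require {clear(d), handempty, ontable(d)}
    → {clear(d), clear(f), handempty, on(c,a), ontable(d)}

== RESULT ==
["clear(d)", "clear(f)", "handempty", "on(c,a)", "ontable(d)"]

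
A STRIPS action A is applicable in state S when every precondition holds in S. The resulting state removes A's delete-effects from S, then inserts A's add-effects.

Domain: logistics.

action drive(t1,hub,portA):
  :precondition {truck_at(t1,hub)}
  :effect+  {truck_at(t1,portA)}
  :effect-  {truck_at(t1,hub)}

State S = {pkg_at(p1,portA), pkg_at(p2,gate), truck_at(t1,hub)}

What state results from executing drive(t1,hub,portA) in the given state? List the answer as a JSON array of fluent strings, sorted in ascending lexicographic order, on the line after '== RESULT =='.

Progress:
  pre ⊆ S: {truck_at(t1,hub)} ⊆ S  — applicable
  S \ del = {pkg_at(p1,portA), pkg_at(p2,gate)}
  ∪ add   = {pkg_at(p1,portA), pkg_at(p2,gate), truck_at(t1,portA)}

== RESULT ==
["pkg_at(p1,portA)", "pkg_at(p2,gate)", "truck_at(t1,portA)"]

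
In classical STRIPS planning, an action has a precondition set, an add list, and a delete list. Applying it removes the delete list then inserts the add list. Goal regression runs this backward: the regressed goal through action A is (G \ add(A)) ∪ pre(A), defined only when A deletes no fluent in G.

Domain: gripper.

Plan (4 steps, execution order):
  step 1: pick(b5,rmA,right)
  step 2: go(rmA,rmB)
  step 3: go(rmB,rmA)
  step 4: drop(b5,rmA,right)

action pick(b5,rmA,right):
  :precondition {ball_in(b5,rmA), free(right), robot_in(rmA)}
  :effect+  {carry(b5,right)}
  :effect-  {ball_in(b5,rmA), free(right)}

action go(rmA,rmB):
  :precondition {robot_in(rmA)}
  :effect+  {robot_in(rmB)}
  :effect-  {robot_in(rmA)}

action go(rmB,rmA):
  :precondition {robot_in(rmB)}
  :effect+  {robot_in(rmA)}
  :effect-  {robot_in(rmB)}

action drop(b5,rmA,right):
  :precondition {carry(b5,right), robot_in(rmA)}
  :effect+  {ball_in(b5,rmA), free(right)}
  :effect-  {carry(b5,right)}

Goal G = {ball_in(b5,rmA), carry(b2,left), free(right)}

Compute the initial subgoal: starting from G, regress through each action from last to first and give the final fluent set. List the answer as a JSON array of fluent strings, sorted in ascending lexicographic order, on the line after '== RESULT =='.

Work backward from the goal:
  through step 4 (drop(b5,rmA,right)): drop {ball_in(b5,rmA), free(right)}, keep {carry(b2,left)}, require {carry(b5,right), robot_in(rmA)}
    → {carry(b2,left), carry(b5,right), robot_in(rmA)}
  through step 3 (go(rmB,rmA)): drop {robot_in(rmA)}, keep {carry(b2,left), carry(b5,right)}, require {robot_in(rmB)}
    → {carry(b2,left), carry(b5,right), robot_in(rmB)}
  through step 2 (go(rmA,rmB)): drop {robot_in(rmB)}, keep {carry(b2,left), carry(b5,right)}, require {robot_in(rmA)}
    → {carry(b2,left), carry(b5,right), robot_in(rmA)}
  through step 1 (pick(b5,rmA,right)): drop {carry(b5,right)}, keep {carry(b2,left), robot_in(rmA)}, require {ball_in(b5,rmA), free(right), robot_in(rmA)}
    → {ball_in(b5,rmA), carry(b2,left), free(right), robot_in(rmA)}

== RESULT ==
["ball_in(b5,rmA)", "carry(b2,left)", "free(right)", "robot_in(rmA)"]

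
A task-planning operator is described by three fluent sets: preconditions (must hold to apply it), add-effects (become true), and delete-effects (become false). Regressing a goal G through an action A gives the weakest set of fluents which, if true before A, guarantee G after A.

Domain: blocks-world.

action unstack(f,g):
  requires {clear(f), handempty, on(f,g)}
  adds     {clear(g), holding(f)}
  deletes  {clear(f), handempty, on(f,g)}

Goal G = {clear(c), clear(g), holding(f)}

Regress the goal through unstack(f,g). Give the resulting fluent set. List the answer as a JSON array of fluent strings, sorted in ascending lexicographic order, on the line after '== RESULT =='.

Compute (G \ add) ∪ pre:
  G ∩ del = {}  (empty — regression defined)
  G \ add = {clear(c), clear(g), holding(f)} \ {clear(g), holding(f)} = {clear(c)}
  ∪ pre   = {clear(c)} ∪ {clear(f), handempty, on(f,g)}
          = {clear(c), clear(f), handempty, on(f,g)}

== RESULT ==
["clear(c)", "clear(f)", "handempty", "on(f,g)"]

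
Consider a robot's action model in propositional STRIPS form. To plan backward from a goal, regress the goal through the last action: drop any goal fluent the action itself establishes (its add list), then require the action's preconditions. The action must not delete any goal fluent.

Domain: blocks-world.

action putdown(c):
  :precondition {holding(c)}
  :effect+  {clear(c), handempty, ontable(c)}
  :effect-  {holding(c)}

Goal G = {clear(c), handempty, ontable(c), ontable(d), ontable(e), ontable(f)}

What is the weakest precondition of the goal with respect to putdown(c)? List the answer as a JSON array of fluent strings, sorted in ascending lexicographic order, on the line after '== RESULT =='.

Regress:
  G ∩ del = {}  (empty — regression defined)
  G \ add = {clear(c), handempty, ontable(c), ontable(d), ontable(e), ontable(f)} \ {clear(c), handempty, ontable(c)} = {ontable(d), ontable(e), ontable(f)}
  ∪ pre   = {ontable(d), ontable(e), ontable(f)} ∪ {holding(c)}
          = {holding(c), ontable(d), ontable(e), ontable(f)}

== RESULT ==
["holding(c)", "ontable(d)", "ontable(e)", "ontable(f)"]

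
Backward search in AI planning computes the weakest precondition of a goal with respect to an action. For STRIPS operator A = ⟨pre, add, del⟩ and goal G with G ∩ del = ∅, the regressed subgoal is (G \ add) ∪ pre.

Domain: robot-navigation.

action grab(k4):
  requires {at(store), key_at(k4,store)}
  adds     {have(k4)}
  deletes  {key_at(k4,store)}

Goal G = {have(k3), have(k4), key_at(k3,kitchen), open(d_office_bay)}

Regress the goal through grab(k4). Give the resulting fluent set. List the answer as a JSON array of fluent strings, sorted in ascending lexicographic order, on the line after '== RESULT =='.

Regress:
  G ∩ del = {}  (empty — regression defined)
  G \ add = {have(k3), have(k4), key_at(k3,kitchen), open(d_office_bay)} \ {have(k4)} = {have(k3), key_at(k3,kitchen), open(d_office_bay)}
  ∪ pre   = {have(k3), key_at(k3,kitchen), open(d_office_bay)} ∪ {at(store), key_at(k4,store)}
          = {at(store), have(k3), key_at(k3,kitchen), key_at(k4,store), open(d_office_bay)}

== RESULT ==
["at(store)", "have(k3)", "key_at(k3,kitchen)", "key_at(k4,store)", "open(d_office_bay)"]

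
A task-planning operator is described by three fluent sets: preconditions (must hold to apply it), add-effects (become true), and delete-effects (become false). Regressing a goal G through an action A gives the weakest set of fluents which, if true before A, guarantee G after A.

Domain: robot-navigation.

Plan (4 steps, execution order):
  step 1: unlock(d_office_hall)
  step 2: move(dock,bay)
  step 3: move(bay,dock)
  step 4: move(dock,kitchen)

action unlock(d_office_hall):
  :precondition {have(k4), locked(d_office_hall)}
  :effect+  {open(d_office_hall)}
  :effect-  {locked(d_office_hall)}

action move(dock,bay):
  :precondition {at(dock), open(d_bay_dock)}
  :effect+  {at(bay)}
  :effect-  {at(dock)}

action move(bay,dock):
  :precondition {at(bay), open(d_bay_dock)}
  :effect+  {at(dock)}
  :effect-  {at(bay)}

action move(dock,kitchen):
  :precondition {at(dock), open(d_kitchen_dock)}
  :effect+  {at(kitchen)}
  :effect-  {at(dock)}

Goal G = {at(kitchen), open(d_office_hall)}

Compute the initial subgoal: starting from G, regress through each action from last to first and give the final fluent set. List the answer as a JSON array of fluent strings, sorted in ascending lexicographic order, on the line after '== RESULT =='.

Regress step by step:
  through step 4 (move(dock,kitchen)): drop {at(kitchen)}, keep {open(d_office_hall)}, require {at(dock), open(d_kitchen_dock)}
    → {at(dock), open(d_kitchen_dock), open(d_office_hall)}
  through step 3 (move(bay,dock)): drop {at(dock)}, keep {open(d_kitchen_dock), open(d_office_hall)}, require {at(bay), open(d_bay_dock)}
    → {at(bay), open(d_bay_dock), open(d_kitchen_dock), open(d_office_hall)}
  through step 2 (move(dock,bay)): drop {at(bay)}, keep {open(d_bay_dock), open(d_kitchen_dock), open(d_office_hall)}, require {at(dock), open(d_bay_dock)}
    → {at(dock), open(d_bay_dock), open(d_kitchen_dock), open(d_office_hall)}
  through step 1 (unlock(d_office_hall)): drop {open(d_office_hall)}, keep {at(dock), open(d_bay_dock), open(d_kitchen_dock)}, require {have(k4), locked(d_office_hall)}
    → {at(dock), have(k4), locked(d_office_hall), open(d_bay_dock), open(d_kitchen_dock)}

== RESULT ==
["at(dock)", "have(k4)", "locked(d_office_hall)", "open(d_bay_dock)", "open(d_kitchen_dock)"]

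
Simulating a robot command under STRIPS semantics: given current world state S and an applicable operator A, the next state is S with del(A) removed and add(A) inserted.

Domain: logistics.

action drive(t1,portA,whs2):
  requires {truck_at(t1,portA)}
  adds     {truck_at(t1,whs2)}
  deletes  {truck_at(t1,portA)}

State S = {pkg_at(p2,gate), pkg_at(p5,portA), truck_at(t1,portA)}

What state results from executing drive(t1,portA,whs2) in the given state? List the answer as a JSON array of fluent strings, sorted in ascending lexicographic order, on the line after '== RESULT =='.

Progress:
  pre ⊆ S: {truck_at(t1,portA)} ⊆ S  — applicable
  S \ del = {pkg_at(p2,gate), pkg_at(p5,portA)}
  ∪ add   = {pkg_at(p2,gate), pkg_at(p5,portA), truck_at(t1,whs2)}

== RESULT ==
["pkg_at(p2,gate)", "pkg_at(p5,portA)", "truck_at(t1,whs2)"]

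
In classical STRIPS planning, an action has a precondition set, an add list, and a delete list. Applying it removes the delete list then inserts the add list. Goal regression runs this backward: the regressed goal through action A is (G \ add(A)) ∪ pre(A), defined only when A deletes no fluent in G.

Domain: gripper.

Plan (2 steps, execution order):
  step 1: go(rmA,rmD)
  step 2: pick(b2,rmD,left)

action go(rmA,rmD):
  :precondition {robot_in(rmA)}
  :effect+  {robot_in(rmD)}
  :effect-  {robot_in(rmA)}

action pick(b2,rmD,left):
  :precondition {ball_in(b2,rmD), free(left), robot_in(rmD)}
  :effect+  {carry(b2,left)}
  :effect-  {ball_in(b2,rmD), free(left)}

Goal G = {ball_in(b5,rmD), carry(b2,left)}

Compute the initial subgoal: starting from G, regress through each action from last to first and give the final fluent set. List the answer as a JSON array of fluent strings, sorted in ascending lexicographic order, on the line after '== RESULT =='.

Work backward from the goal:
  through step 2 (pick(b2,rmD,left)): drop {carry(b2,left)}, keep {ball_in(b5,rmD)}, require {ball_in(b2,rmD), free(left), robot_in(rmD)}
    → {ball_in(b2,rmD), ball_in(b5,rmD), free(left), robot_in(rmD)}
  through step 1 (go(rmA,rmD)): drop {robot_in(rmD)}, keep {ball_in(b2,rmD), ball_in(b5,rmD), free(left)}, require {robot_in(rmA)}
    → {ball_in(b2,rmD), ball_in(b5,rmD), free(left), robot_in(rmA)}

== RESULT ==
["ball_in(b2,rmD)", "ball_in(b5,rmD)", "free(left)", "robot_in(rmA)"]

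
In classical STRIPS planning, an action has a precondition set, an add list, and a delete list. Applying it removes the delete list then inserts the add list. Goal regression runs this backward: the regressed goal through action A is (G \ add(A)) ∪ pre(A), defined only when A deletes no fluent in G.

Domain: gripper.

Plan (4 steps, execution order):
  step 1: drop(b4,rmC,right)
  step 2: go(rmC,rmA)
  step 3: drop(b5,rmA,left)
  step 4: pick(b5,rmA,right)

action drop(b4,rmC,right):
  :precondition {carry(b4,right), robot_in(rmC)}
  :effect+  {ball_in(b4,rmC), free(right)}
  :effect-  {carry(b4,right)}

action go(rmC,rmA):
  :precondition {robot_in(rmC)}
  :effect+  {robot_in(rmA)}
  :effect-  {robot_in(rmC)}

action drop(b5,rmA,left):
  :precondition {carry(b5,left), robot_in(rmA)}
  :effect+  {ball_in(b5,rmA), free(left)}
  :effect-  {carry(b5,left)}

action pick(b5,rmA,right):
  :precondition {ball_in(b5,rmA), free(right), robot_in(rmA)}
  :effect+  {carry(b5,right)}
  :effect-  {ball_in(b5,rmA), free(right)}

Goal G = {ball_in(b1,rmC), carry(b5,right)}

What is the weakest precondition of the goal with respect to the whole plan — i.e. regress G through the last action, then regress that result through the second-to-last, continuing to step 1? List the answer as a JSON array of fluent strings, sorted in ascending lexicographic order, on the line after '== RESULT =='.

Regress step by step:
  through step 4 (pick(b5,rmA,right)): drop {carry(b5,right)}, keep {ball_in(b1,rmC)}, require {ball_in(b5,rmA), free(right), robot_in(rmA)}
    → {ball_in(b1,rmC), ball_in(b5,rmA), free(right), robot_in(rmA)}
  through step 3 (drop(b5,rmA,left)): drop {ball_in(b5,rmA)}, keep {ball_in(b1,rmC), free(right), robot_in(rmA)}, require {carry(b5,left), robot_in(rmA)}
    → {ball_in(b1,rmC), carry(b5,left), free(right), robot_in(rmA)}
  through step 2 (go(rmC,rmA)): drop {robot_in(rmA)}, keep {ball_in(b1,rmC), carry(b5,left), free(right)}, require {robot_in(rmC)}
    → {ball_in(b1,rmC), carry(b5,left), free(right), robot_in(rmC)}
  through step 1 (drop(b4,rmC,right)): drop {free(right)}, keep {ball_in(b1,rmC), carry(b5,left), robot_in(rmC)}, require {carry(b4,right), robot_in(rmC)}
    → {ball_in(b1,rmC), carry(b4,right), carry(b5,left), robot_in(rmC)}

== RESULT ==
["ball_in(b1,rmC)", "carry(b4,right)", "carry(b5,left)", "robot_in(rmC)"]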